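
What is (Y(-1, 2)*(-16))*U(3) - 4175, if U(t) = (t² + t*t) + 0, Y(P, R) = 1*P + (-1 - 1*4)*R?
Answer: -1007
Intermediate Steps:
Y(P, R) = P - 5*R (Y(P, R) = P + (-1 - 4)*R = P - 5*R)
U(t) = 2*t² (U(t) = (t² + t²) + 0 = 2*t² + 0 = 2*t²)
(Y(-1, 2)*(-16))*U(3) - 4175 = ((-1 - 5*2)*(-16))*(2*3²) - 4175 = ((-1 - 10)*(-16))*(2*9) - 4175 = -11*(-16)*18 - 4175 = 176*18 - 4175 = 3168 - 4175 = -1007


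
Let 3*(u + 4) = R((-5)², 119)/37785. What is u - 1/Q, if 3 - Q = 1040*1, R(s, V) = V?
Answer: -469959782/117549135 ≈ -3.9980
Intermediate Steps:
Q = -1037 (Q = 3 - 1040 = -1037)
u = -453301/113355 (u = -4 + (119/37785)/3 = -4 + (119*(1/37785))/3 = -4 + (⅓)*(119/37785) = -4 + 119/113355 = -453301/113355 ≈ -3.9990)
u - 1/Q = -453301/113355 - 1/(-1037) = -453301/113355 - 1*(-1/1037) = -453301/113355 + 1/1037 = -469959782/117549135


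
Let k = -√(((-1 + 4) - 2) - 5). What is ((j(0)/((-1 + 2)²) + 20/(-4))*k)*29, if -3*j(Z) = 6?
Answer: 406*I ≈ 406.0*I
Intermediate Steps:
j(Z) = -2 (j(Z) = -⅓*6 = -2)
k = -2*I (k = -√((3 - 2) - 5) = -√(1 - 5) = -√(-4) = -2*I ≈ -2.0*I)
((j(0)/((-1 + 2)²) + 20/(-4))*k)*29 = ((-2/(-1 + 2)² + 20/(-4))*(-2*I))*29 = ((-2/(1²) + 20*(-¼))*(-2*I))*29 = ((-2/1 - 5)*(-2*I))*29 = ((-2*1 - 5)*(-2*I))*29 = ((-2 - 5)*(-2*I))*29 = -(-14)*I*29 = (14*I)*29 = 406*I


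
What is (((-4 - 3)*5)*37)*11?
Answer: -14245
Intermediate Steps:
(((-4 - 3)*5)*37)*11 = (-7*5*37)*11 = -35*37*11 = -1295*11 = -14245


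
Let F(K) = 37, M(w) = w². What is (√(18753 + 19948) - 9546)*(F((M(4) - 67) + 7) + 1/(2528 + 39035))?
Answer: -14680144272/41563 + 19991816*√229/41563 ≈ -3.4592e+5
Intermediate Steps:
(√(18753 + 19948) - 9546)*(F((M(4) - 67) + 7) + 1/(2528 + 39035)) = (√(18753 + 19948) - 9546)*(37 + 1/(2528 + 39035)) = (√38701 - 9546)*(37 + 1/41563) = (13*√229 - 9546)*(37 + 1/41563) = (-9546 + 13*√229)*(1537832/41563) = -14680144272/41563 + 19991816*√229/41563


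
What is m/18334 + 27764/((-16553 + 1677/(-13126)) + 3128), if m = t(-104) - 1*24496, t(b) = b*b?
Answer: -4546064902768/1615392486909 ≈ -2.8142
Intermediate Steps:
t(b) = b²
m = -13680 (m = (-104)² - 1*24496 = 10816 - 24496 = -13680)
m/18334 + 27764/((-16553 + 1677/(-13126)) + 3128) = -13680/18334 + 27764/((-16553 + 1677/(-13126)) + 3128) = -13680*1/18334 + 27764/((-16553 + 1677*(-1/13126)) + 3128) = -6840/9167 + 27764/((-16553 - 1677/13126) + 3128) = -6840/9167 + 27764/(-217276355/13126 + 3128) = -6840/9167 + 27764/(-176218227/13126) = -6840/9167 + 27764*(-13126/176218227) = -6840/9167 - 364430264/176218227 = -4546064902768/1615392486909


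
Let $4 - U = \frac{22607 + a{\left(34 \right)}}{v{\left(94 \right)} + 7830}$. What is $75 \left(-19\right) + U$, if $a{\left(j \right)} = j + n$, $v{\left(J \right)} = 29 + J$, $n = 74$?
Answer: $- \frac{1029448}{723} \approx -1423.9$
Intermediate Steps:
$a{\left(j \right)} = 74 + j$ ($a{\left(j \right)} = j + 74 = 74 + j$)
$U = \frac{827}{723}$ ($U = 4 - \frac{22607 + \left(74 + 34\right)}{\left(29 + 94\right) + 7830} = 4 - \frac{22607 + 108}{123 + 7830} = 4 - \frac{22715}{7953} = 4 - 22715 \cdot \frac{1}{7953} = 4 - \frac{2065}{723} = \frac{827}{723} \approx 1.1438$)
$75 \left(-19\right) + U = 75 \left(-19\right) + \frac{827}{723} = -1425 + \frac{827}{723} = - \frac{1029448}{723}$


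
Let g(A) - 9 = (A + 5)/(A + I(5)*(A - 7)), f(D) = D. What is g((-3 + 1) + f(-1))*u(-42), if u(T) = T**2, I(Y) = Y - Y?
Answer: 14700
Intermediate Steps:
I(Y) = 0
g(A) = 9 + (5 + A)/A (g(A) = 9 + (A + 5)/(A + 0*(A - 7)) = 9 + (5 + A)/(A + 0*(-7 + A)) = 9 + (5 + A)/(A + 0) = 9 + (5 + A)/A)
g((-3 + 1) + f(-1))*u(-42) = (10 + 5/((-3 + 1) - 1))*(-42)**2 = (10 + 5/(-2 - 1))*1764 = (10 + 5/(-3))*1764 = (10 + 5*(-1/3))*1764 = (10 - 5/3)*1764 = (25/3)*1764 = 14700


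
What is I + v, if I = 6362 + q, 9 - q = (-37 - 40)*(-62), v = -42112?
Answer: -40515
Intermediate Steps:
q = -4765 (q = 9 - (-37 - 40)*(-62) = 9 - (-77)*(-62) = 9 - 1*4774 = 9 - 4774 = -4765)
I = 1597 (I = 6362 - 4765 = 1597)
I + v = 1597 - 42112 = -40515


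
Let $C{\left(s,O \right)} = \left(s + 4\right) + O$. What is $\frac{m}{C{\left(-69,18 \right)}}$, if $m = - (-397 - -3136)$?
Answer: $\frac{2739}{47} \approx 58.277$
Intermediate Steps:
$m = -2739$ ($m = - (-397 + 3136) = \left(-1\right) 2739 = -2739$)
$C{\left(s,O \right)} = 4 + O + s$ ($C{\left(s,O \right)} = \left(4 + s\right) + O = 4 + O + s$)
$\frac{m}{C{\left(-69,18 \right)}} = - \frac{2739}{4 + 18 - 69} = - \frac{2739}{-47} = \left(-2739\right) \left(- \frac{1}{47}\right) = \frac{2739}{47}$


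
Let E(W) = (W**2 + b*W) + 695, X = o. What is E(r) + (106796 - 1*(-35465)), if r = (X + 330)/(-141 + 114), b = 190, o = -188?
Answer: 103506628/729 ≈ 1.4198e+5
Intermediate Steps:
X = -188
r = -142/27 (r = (-188 + 330)/(-141 + 114) = 142/(-27) = 142*(-1/27) = -142/27 ≈ -5.2593)
E(W) = 695 + W**2 + 190*W (E(W) = (W**2 + 190*W) + 695 = 695 + W**2 + 190*W)
E(r) + (106796 - 1*(-35465)) = (695 + (-142/27)**2 + 190*(-142/27)) + (106796 - 1*(-35465)) = (695 + 20164/729 - 26980/27) + (106796 + 35465) = -201641/729 + 142261 = 103506628/729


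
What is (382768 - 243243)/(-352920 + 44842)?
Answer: -139525/308078 ≈ -0.45289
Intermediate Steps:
(382768 - 243243)/(-352920 + 44842) = 139525/(-308078) = 139525*(-1/308078) = -139525/308078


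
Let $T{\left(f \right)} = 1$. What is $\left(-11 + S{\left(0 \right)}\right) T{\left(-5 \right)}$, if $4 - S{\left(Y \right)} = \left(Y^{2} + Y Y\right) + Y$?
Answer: $-7$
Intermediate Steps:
$S{\left(Y \right)} = 4 - Y - 2 Y^{2}$ ($S{\left(Y \right)} = 4 - \left(\left(Y^{2} + Y Y\right) + Y\right) = 4 - \left(\left(Y^{2} + Y^{2}\right) + Y\right) = 4 - \left(2 Y^{2} + Y\right) = 4 - \left(Y + 2 Y^{2}\right) = 4 - Y - 2 Y^{2}$)
$\left(-11 + S{\left(0 \right)}\right) T{\left(-5 \right)} = \left(-11 - \left(-4 + 2 \cdot 0^{2}\right)\right) 1 = \left(-11 + \left(4 + 0 - 0\right)\right) 1 = \left(-11 + \left(4 + 0 + 0\right)\right) 1 = \left(-11 + 4\right) 1 = \left(-7\right) 1 = -7$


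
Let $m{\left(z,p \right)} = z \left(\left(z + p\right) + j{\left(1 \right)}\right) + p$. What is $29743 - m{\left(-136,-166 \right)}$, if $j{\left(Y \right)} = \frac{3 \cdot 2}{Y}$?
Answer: $-10347$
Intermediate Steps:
$j{\left(Y \right)} = \frac{6}{Y}$
$m{\left(z,p \right)} = p + z \left(6 + p + z\right)$ ($m{\left(z,p \right)} = z \left(\left(z + p\right) + \frac{6}{1}\right) + p = z \left(\left(p + z\right) + 6 \cdot 1\right) + p = z \left(\left(p + z\right) + 6\right) + p = z \left(6 + p + z\right) + p = p + z \left(6 + p + z\right)$)
$29743 - m{\left(-136,-166 \right)} = 29743 - \left(-166 + \left(-136\right)^{2} + 6 \left(-136\right) - -22576\right) = 29743 - \left(-166 + 18496 - 816 + 22576\right) = 29743 - 40090 = -10347$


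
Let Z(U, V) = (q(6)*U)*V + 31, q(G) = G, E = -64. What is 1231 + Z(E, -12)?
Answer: 5870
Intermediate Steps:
Z(U, V) = 31 + 6*U*V (Z(U, V) = (6*U)*V + 31 = 6*U*V + 31 = 31 + 6*U*V)
1231 + Z(E, -12) = 1231 + (31 + 6*(-64)*(-12)) = 1231 + (31 + 4608) = 1231 + 4639 = 5870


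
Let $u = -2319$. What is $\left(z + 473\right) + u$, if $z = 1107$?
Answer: $-739$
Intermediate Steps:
$\left(z + 473\right) + u = \left(1107 + 473\right) - 2319 = 1580 - 2319 = -739$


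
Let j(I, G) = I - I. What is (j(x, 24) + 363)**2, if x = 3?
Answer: 131769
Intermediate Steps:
j(I, G) = 0
(j(x, 24) + 363)**2 = (0 + 363)**2 = 363**2 = 131769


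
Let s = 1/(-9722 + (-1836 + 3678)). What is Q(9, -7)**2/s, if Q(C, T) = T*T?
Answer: -18919880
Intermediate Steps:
Q(C, T) = T**2
s = -1/7880 (s = 1/(-9722 + 1842) = 1/(-7880) = -1/7880 ≈ -0.00012690)
Q(9, -7)**2/s = ((-7)**2)**2/(-1/7880) = 49**2*(-7880) = 2401*(-7880) = -18919880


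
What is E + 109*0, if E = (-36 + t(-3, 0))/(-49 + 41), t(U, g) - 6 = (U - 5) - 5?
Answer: 43/8 ≈ 5.3750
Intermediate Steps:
t(U, g) = -4 + U (t(U, g) = 6 + ((U - 5) - 5) = 6 + ((-5 + U) - 5) = 6 + (-10 + U) = -4 + U)
E = 43/8 (E = (-36 + (-4 - 3))/(-49 + 41) = (-36 - 7)/(-8) = -43*(-⅛) = 43/8 ≈ 5.3750)
E + 109*0 = 43/8 + 109*0 = 43/8 + 0 = 43/8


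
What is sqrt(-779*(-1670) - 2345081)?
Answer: I*sqrt(1044151) ≈ 1021.8*I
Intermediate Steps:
sqrt(-779*(-1670) - 2345081) = sqrt(1300930 - 2345081) = sqrt(-1044151) = I*sqrt(1044151)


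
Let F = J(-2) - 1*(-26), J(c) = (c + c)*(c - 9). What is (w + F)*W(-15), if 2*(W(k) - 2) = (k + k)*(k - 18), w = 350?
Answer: 208740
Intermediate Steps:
J(c) = 2*c*(-9 + c) (J(c) = (2*c)*(-9 + c) = 2*c*(-9 + c))
W(k) = 2 + k*(-18 + k) (W(k) = 2 + ((k + k)*(k - 18))/2 = 2 + ((2*k)*(-18 + k))/2 = 2 + (2*k*(-18 + k))/2 = 2 + k*(-18 + k))
F = 70 (F = 2*(-2)*(-9 - 2) - 1*(-26) = 2*(-2)*(-11) + 26 = 44 + 26 = 70)
(w + F)*W(-15) = (350 + 70)*(2 + (-15)**2 - 18*(-15)) = 420*(2 + 225 + 270) = 420*497 = 208740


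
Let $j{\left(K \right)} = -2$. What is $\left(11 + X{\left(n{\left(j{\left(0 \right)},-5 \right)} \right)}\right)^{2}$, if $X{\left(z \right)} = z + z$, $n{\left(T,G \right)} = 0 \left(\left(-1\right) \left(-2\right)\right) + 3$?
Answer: $289$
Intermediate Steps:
$n{\left(T,G \right)} = 3$ ($n{\left(T,G \right)} = 0 \cdot 2 + 3 = 0 + 3 = 3$)
$X{\left(z \right)} = 2 z$
$\left(11 + X{\left(n{\left(j{\left(0 \right)},-5 \right)} \right)}\right)^{2} = \left(11 + 2 \cdot 3\right)^{2} = \left(11 + 6\right)^{2} = 17^{2} = 289$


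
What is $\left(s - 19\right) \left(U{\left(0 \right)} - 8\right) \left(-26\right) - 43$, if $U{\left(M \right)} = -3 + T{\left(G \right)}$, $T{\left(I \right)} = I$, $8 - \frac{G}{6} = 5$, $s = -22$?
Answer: $7419$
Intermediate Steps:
$G = 18$ ($G = 48 - 30 = 18$)
$U{\left(M \right)} = 15$ ($U{\left(M \right)} = -3 + 18 = 15$)
$\left(s - 19\right) \left(U{\left(0 \right)} - 8\right) \left(-26\right) - 43 = \left(-22 - 19\right) \left(15 - 8\right) \left(-26\right) - 43 = \left(-41\right) 7 \left(-26\right) - 43 = \left(-287\right) \left(-26\right) - 43 = 7462 - 43 = 7419$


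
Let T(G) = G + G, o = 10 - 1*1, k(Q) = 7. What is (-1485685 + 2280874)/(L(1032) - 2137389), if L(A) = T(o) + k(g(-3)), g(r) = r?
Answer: -795189/2137364 ≈ -0.37204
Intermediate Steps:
o = 9 (o = 10 - 1 = 9)
T(G) = 2*G
L(A) = 25 (L(A) = 2*9 + 7 = 18 + 7 = 25)
(-1485685 + 2280874)/(L(1032) - 2137389) = (-1485685 + 2280874)/(25 - 2137389) = 795189/(-2137364) = 795189*(-1/2137364) = -795189/2137364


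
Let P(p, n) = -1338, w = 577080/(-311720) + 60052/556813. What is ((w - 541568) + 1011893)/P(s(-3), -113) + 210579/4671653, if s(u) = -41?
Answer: -4766453746451067530156/13561593955999373613 ≈ -351.47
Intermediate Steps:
w = -7565155915/4339243709 (w = 577080*(-1/311720) + 60052*(1/556813) = -14427/7793 + 60052/556813 = -7565155915/4339243709 ≈ -1.7434)
((w - 541568) + 1011893)/P(s(-3), -113) + 210579/4671653 = ((-7565155915/4339243709 - 541568) + 1011893)/(-1338) + 210579/4671653 = (-2350003102151627/4339243709 + 1011893)*(-1/1338) + 210579*(1/4671653) = (2040847232279510/4339243709)*(-1/1338) + 210579/4671653 = -1020423616139755/2902954041321 + 210579/4671653 = -4766453746451067530156/13561593955999373613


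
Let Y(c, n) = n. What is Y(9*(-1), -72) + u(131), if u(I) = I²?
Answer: 17089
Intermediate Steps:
Y(9*(-1), -72) + u(131) = -72 + 131² = -72 + 17161 = 17089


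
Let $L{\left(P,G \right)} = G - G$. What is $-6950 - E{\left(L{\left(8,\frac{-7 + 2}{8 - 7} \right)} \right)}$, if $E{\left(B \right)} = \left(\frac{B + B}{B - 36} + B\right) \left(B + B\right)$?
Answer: $-6950$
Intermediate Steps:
$L{\left(P,G \right)} = 0$
$E{\left(B \right)} = 2 B \left(B + \frac{2 B}{-36 + B}\right)$ ($E{\left(B \right)} = \left(\frac{2 B}{-36 + B} + B\right) 2 B = \left(B + \frac{2 B}{-36 + B}\right) 2 B = 2 B \left(B + \frac{2 B}{-36 + B}\right)$)
$-6950 - E{\left(L{\left(8,\frac{-7 + 2}{8 - 7} \right)} \right)} = -6950 - \frac{2 \cdot 0^{2} \left(-34 + 0\right)}{-36 + 0} = -6950 - 2 \cdot 0 \frac{1}{-36} \left(-34\right) = -6950 - 2 \cdot 0 \left(- \frac{1}{36}\right) \left(-34\right) = -6950 - 0 = -6950 + 0 = -6950$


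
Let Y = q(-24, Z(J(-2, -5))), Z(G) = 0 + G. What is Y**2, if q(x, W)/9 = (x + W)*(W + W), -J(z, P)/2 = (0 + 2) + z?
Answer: 0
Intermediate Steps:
J(z, P) = -4 - 2*z (J(z, P) = -2*((0 + 2) + z) = -2*(2 + z) = -4 - 2*z)
Z(G) = G
q(x, W) = 18*W*(W + x) (q(x, W) = 9*((x + W)*(W + W)) = 9*((W + x)*(2*W)) = 9*(2*W*(W + x)) = 18*W*(W + x))
Y = 0 (Y = 18*(-4 - 2*(-2))*((-4 - 2*(-2)) - 24) = 18*(-4 + 4)*((-4 + 4) - 24) = 18*0*(0 - 24) = 18*0*(-24) = 0)
Y**2 = 0**2 = 0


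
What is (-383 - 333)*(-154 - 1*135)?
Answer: 206924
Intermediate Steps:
(-383 - 333)*(-154 - 1*135) = -716*(-154 - 135) = -716*(-289) = 206924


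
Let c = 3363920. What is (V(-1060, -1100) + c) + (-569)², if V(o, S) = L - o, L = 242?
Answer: 3688983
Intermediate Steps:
V(o, S) = 242 - o
(V(-1060, -1100) + c) + (-569)² = ((242 - 1*(-1060)) + 3363920) + (-569)² = ((242 + 1060) + 3363920) + 323761 = (1302 + 3363920) + 323761 = 3365222 + 323761 = 3688983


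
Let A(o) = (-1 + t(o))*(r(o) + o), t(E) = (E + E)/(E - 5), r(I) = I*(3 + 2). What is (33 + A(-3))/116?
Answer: 75/232 ≈ 0.32328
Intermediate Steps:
r(I) = 5*I (r(I) = I*5 = 5*I)
t(E) = 2*E/(-5 + E) (t(E) = (2*E)/(-5 + E) = 2*E/(-5 + E))
A(o) = 6*o*(-1 + 2*o/(-5 + o)) (A(o) = (-1 + 2*o/(-5 + o))*(5*o + o) = (-1 + 2*o/(-5 + o))*(6*o) = 6*o*(-1 + 2*o/(-5 + o)))
(33 + A(-3))/116 = (33 + 6*(-3)*(5 - 3)/(-5 - 3))/116 = (33 + 6*(-3)*2/(-8))*(1/116) = (33 + 6*(-3)*(-1/8)*2)*(1/116) = (33 + 9/2)*(1/116) = (75/2)*(1/116) = 75/232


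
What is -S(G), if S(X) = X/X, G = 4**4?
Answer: -1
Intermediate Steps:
G = 256
S(X) = 1
-S(G) = -1*1 = -1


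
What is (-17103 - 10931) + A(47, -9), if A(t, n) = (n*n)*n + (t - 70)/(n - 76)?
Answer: -2444832/85 ≈ -28763.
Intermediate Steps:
A(t, n) = n³ + (-70 + t)/(-76 + n) (A(t, n) = n²*n + (-70 + t)/(-76 + n) = n³ + (-70 + t)/(-76 + n))
(-17103 - 10931) + A(47, -9) = (-17103 - 10931) + (-70 + 47 + (-9)⁴ - 76*(-9)³)/(-76 - 9) = -28034 + (-70 + 47 + 6561 - 76*(-729))/(-85) = -28034 - (-70 + 47 + 6561 + 55404)/85 = -28034 - 1/85*61942 = -28034 - 61942/85 = -2444832/85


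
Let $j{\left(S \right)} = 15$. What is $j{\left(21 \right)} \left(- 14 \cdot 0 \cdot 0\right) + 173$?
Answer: $173$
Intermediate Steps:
$j{\left(21 \right)} \left(- 14 \cdot 0 \cdot 0\right) + 173 = 15 \left(- 14 \cdot 0 \cdot 0\right) + 173 = 15 \left(\left(-14\right) 0\right) + 173 = 15 \cdot 0 + 173 = 0 + 173 = 173$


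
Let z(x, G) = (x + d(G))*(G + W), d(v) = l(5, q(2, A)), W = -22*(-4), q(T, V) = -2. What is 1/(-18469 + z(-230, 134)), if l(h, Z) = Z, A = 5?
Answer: -1/69973 ≈ -1.4291e-5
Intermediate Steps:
W = 88
d(v) = -2
z(x, G) = (-2 + x)*(88 + G) (z(x, G) = (x - 2)*(G + 88) = (-2 + x)*(88 + G))
1/(-18469 + z(-230, 134)) = 1/(-18469 + (-176 - 2*134 + 88*(-230) + 134*(-230))) = 1/(-18469 + (-176 - 268 - 20240 - 30820)) = 1/(-18469 - 51504) = 1/(-69973) = -1/69973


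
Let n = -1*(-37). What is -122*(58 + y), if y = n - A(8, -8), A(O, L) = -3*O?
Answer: -14518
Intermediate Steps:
n = 37
y = 61 (y = 37 - (-3)*8 = 37 - 1*(-24) = 37 + 24 = 61)
-122*(58 + y) = -122*(58 + 61) = -122*119 = -14518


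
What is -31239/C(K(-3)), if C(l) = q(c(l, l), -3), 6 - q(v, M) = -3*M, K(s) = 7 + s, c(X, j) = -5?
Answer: 10413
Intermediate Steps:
q(v, M) = 6 + 3*M (q(v, M) = 6 - (-3)*M = 6 + 3*M)
C(l) = -3 (C(l) = 6 + 3*(-3) = 6 - 9 = -3)
-31239/C(K(-3)) = -31239/(-3) = -31239*(-1/3) = 10413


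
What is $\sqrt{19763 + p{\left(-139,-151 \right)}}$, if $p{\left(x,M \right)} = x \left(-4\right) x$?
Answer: $i \sqrt{57521} \approx 239.84 i$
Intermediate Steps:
$p{\left(x,M \right)} = - 4 x^{2}$ ($p{\left(x,M \right)} = - 4 x x = - 4 x^{2}$)
$\sqrt{19763 + p{\left(-139,-151 \right)}} = \sqrt{19763 - 4 \left(-139\right)^{2}} = \sqrt{19763 - 77284} = \sqrt{-57521} = i \sqrt{57521}$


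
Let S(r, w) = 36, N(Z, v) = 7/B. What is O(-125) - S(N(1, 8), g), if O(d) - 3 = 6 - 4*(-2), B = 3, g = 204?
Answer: -19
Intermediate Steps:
N(Z, v) = 7/3
O(d) = 17 (O(d) = 3 + (6 - 4*(-2)) = 3 + (6 + 8) = 3 + 14 = 17)
O(-125) - S(N(1, 8), g) = 17 - 1*36 = 17 - 36 = -19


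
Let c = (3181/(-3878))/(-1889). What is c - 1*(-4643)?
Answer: 34012494687/7325542 ≈ 4643.0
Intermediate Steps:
c = 3181/7325542 (c = (3181*(-1/3878))*(-1/1889) = -3181/3878*(-1/1889) = 3181/7325542 ≈ 0.00043423)
c - 1*(-4643) = 3181/7325542 - 1*(-4643) = 3181/7325542 + 4643 = 34012494687/7325542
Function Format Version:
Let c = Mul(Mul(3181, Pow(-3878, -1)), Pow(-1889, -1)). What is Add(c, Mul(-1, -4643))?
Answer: Rational(34012494687, 7325542) ≈ 4643.0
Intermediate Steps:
c = Rational(3181, 7325542) (c = Mul(Mul(3181, Rational(-1, 3878)), Rational(-1, 1889)) = Mul(Rational(-3181, 3878), Rational(-1, 1889)) = Rational(3181, 7325542) ≈ 0.00043423)
Add(c, Mul(-1, -4643)) = Add(Rational(3181, 7325542), Mul(-1, -4643)) = Add(Rational(3181, 7325542), 4643) = Rational(34012494687, 7325542)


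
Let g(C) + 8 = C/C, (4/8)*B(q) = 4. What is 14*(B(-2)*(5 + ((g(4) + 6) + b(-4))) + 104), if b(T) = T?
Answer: 1456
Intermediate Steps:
B(q) = 8 (B(q) = 2*4 = 8)
g(C) = -7 (g(C) = -8 + C/C = -8 + 1 = -7)
14*(B(-2)*(5 + ((g(4) + 6) + b(-4))) + 104) = 14*(8*(5 + ((-7 + 6) - 4)) + 104) = 14*(8*(5 + (-1 - 4)) + 104) = 14*(8*(5 - 5) + 104) = 14*(8*0 + 104) = 14*(0 + 104) = 14*104 = 1456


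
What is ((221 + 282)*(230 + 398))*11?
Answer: 3474724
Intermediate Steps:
((221 + 282)*(230 + 398))*11 = (503*628)*11 = 315884*11 = 3474724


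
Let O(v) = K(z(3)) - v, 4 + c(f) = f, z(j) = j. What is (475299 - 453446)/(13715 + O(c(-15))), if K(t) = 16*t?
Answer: 21853/13782 ≈ 1.5856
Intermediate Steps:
c(f) = -4 + f
O(v) = 48 - v (O(v) = 16*3 - v = 48 - v)
(475299 - 453446)/(13715 + O(c(-15))) = (475299 - 453446)/(13715 + (48 - (-4 - 15))) = 21853/(13715 + (48 - 1*(-19))) = 21853/(13715 + (48 + 19)) = 21853/(13715 + 67) = 21853/13782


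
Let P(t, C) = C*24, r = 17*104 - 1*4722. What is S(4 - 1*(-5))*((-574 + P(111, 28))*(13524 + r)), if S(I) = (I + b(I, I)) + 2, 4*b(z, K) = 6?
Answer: 12948250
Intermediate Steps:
b(z, K) = 3/2 (b(z, K) = (¼)*6 = 3/2)
r = -2954 (r = 1768 - 4722 = -2954)
P(t, C) = 24*C
S(I) = 7/2 + I (S(I) = (I + 3/2) + 2 = (3/2 + I) + 2 = 7/2 + I)
S(4 - 1*(-5))*((-574 + P(111, 28))*(13524 + r)) = (7/2 + (4 - 1*(-5)))*((-574 + 24*28)*(13524 - 2954)) = (7/2 + (4 + 5))*((-574 + 672)*10570) = (7/2 + 9)*(98*10570) = (25/2)*1035860 = 12948250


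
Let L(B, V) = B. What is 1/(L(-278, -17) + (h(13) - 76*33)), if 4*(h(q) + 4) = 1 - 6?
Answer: -4/11165 ≈ -0.00035826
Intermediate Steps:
h(q) = -21/4 (h(q) = -4 + (1 - 6)/4 = -4 + (¼)*(-5) = -4 - 5/4 = -21/4)
1/(L(-278, -17) + (h(13) - 76*33)) = 1/(-278 + (-21/4 - 76*33)) = 1/(-278 + (-21/4 - 2508)) = 1/(-278 - 10053/4) = 1/(-11165/4) = -4/11165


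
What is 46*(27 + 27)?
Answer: 2484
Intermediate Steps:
46*(27 + 27) = 46*54 = 2484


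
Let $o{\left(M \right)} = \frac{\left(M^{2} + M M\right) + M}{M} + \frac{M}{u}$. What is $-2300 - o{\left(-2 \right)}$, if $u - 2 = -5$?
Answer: $- \frac{6893}{3} \approx -2297.7$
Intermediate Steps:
$u = -3$ ($u = 2 - 5 = -3$)
$o{\left(M \right)} = - \frac{M}{3} + \frac{M + 2 M^{2}}{M}$ ($o{\left(M \right)} = \frac{\left(M^{2} + M M\right) + M}{M} + \frac{M}{-3} = \frac{\left(M^{2} + M^{2}\right) + M}{M} + M \left(- \frac{1}{3}\right) = \frac{2 M^{2} + M}{M} - \frac{M}{3} = \frac{M + 2 M^{2}}{M} - \frac{M}{3} = - \frac{M}{3} + \frac{M + 2 M^{2}}{M}$)
$-2300 - o{\left(-2 \right)} = -2300 - \left(1 + \frac{5}{3} \left(-2\right)\right) = -2300 - \left(1 - \frac{10}{3}\right) = -2300 - - \frac{7}{3} = -2300 + \frac{7}{3} = - \frac{6893}{3}$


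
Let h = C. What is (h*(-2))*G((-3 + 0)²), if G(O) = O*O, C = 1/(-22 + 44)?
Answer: -81/11 ≈ -7.3636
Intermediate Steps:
C = 1/22 ≈ 0.045455
G(O) = O²
h = 1/22 ≈ 0.045455
(h*(-2))*G((-3 + 0)²) = ((1/22)*(-2))*((-3 + 0)²)² = -((-3)²)²/11 = -1/11*9² = -1/11*81 = -81/11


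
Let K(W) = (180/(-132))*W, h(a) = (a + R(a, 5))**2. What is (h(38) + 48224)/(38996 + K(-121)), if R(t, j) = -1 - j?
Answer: 49248/39161 ≈ 1.2576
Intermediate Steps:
h(a) = (-6 + a)**2 (h(a) = (a + (-1 - 1*5))**2 = (a + (-1 - 5))**2 = (a - 6)**2 = (-6 + a)**2)
K(W) = -15*W/11 (K(W) = (180*(-1/132))*W = -15*W/11)
(h(38) + 48224)/(38996 + K(-121)) = ((-6 + 38)**2 + 48224)/(38996 - 15/11*(-121)) = (32**2 + 48224)/(38996 + 165) = (1024 + 48224)/39161 = 49248*(1/39161) = 49248/39161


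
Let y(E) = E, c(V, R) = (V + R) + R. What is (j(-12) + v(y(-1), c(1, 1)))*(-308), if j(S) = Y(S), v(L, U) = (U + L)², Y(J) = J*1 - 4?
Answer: 3696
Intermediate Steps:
c(V, R) = V + 2*R (c(V, R) = (R + V) + R = V + 2*R)
Y(J) = -4 + J (Y(J) = J - 4 = -4 + J)
v(L, U) = (L + U)²
j(S) = -4 + S
(j(-12) + v(y(-1), c(1, 1)))*(-308) = ((-4 - 12) + (-1 + (1 + 2*1))²)*(-308) = (-16 + (-1 + (1 + 2))²)*(-308) = (-16 + (-1 + 3)²)*(-308) = (-16 + 2²)*(-308) = (-16 + 4)*(-308) = -12*(-308) = 3696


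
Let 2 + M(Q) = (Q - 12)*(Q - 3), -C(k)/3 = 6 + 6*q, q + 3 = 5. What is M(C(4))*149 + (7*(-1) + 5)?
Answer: 560238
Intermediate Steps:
q = 2 (q = -3 + 5 = 2)
C(k) = -54 (C(k) = -3*(6 + 6*2) = -3*(6 + 12) = -3*18 = -54)
M(Q) = -2 + (-12 + Q)*(-3 + Q) (M(Q) = -2 + (Q - 12)*(Q - 3) = -2 + (-12 + Q)*(-3 + Q))
M(C(4))*149 + (7*(-1) + 5) = (34 + (-54)² - 15*(-54))*149 + (7*(-1) + 5) = (34 + 2916 + 810)*149 + (-7 + 5) = 3760*149 - 2 = 560240 - 2 = 560238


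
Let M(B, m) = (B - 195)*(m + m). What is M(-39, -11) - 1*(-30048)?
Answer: 35196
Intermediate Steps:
M(B, m) = 2*m*(-195 + B) (M(B, m) = (-195 + B)*(2*m) = 2*m*(-195 + B))
M(-39, -11) - 1*(-30048) = 2*(-11)*(-195 - 39) - 1*(-30048) = 2*(-11)*(-234) + 30048 = 5148 + 30048 = 35196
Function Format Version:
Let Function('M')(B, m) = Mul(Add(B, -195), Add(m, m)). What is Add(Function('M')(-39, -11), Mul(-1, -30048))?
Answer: 35196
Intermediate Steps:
Function('M')(B, m) = Mul(2, m, Add(-195, B)) (Function('M')(B, m) = Mul(Add(-195, B), Mul(2, m)) = Mul(2, m, Add(-195, B)))
Add(Function('M')(-39, -11), Mul(-1, -30048)) = Add(Mul(2, -11, Add(-195, -39)), Mul(-1, -30048)) = Add(Mul(2, -11, -234), 30048) = Add(5148, 30048) = 35196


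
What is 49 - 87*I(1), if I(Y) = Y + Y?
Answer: -125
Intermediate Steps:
I(Y) = 2*Y
49 - 87*I(1) = 49 - 174 = -125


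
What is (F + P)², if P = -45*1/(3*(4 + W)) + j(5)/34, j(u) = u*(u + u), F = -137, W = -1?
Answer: 5707321/289 ≈ 19749.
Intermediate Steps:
j(u) = 2*u² (j(u) = u*(2*u) = 2*u²)
P = -60/17 (P = -45*1/(3*(4 - 1)) + (2*5²)/34 = -45/(3*3) + (2*25)*(1/34) = -45/9 + 50*(1/34) = -45*⅑ + 25/17 = -5 + 25/17 = -60/17 ≈ -3.5294)
(F + P)² = (-137 - 60/17)² = (-2389/17)² = 5707321/289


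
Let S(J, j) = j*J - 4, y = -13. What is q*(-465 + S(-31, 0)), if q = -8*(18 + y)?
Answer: 18760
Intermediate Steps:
q = -40 (q = -8*(18 - 13) = -8*5 = -40)
S(J, j) = -4 + J*j (S(J, j) = J*j - 4 = -4 + J*j)
q*(-465 + S(-31, 0)) = -40*(-465 + (-4 - 31*0)) = -40*(-465 + (-4 + 0)) = -40*(-465 - 4) = -40*(-469) = 18760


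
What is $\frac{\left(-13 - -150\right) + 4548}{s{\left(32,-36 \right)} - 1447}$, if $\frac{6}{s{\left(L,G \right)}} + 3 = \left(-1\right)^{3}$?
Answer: $- \frac{9370}{2897} \approx -3.2344$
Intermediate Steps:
$s{\left(L,G \right)} = - \frac{3}{2}$ ($s{\left(L,G \right)} = \frac{6}{-3 + \left(-1\right)^{3}} = \frac{6}{-3 - 1} = \frac{6}{-4} = 6 \left(- \frac{1}{4}\right) = - \frac{3}{2}$)
$\frac{\left(-13 - -150\right) + 4548}{s{\left(32,-36 \right)} - 1447} = \frac{\left(-13 - -150\right) + 4548}{- \frac{3}{2} - 1447} = \frac{\left(-13 + 150\right) + 4548}{- \frac{2897}{2}} = \left(137 + 4548\right) \left(- \frac{2}{2897}\right) = 4685 \left(- \frac{2}{2897}\right) = - \frac{9370}{2897}$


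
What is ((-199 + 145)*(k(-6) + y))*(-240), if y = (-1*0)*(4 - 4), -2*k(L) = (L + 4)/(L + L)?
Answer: -1080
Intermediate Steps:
k(L) = -(4 + L)/(4*L) (k(L) = -(L + 4)/(2*(L + L)) = -(4 + L)/(2*(2*L)) = -(4 + L)*1/(2*L)/2 = -(4 + L)/(4*L))
y = 0 (y = 0*0 = 0)
((-199 + 145)*(k(-6) + y))*(-240) = ((-199 + 145)*((¼)*(-4 - 1*(-6))/(-6) + 0))*(-240) = -54*((¼)*(-⅙)*(-4 + 6) + 0)*(-240) = -54*((¼)*(-⅙)*2 + 0)*(-240) = -54*(-1/12 + 0)*(-240) = -54*(-1/12)*(-240) = (9/2)*(-240) = -1080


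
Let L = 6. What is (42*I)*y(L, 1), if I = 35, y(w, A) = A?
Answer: 1470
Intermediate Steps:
(42*I)*y(L, 1) = (42*35)*1 = 1470*1 = 1470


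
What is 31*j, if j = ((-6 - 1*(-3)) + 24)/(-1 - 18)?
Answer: -651/19 ≈ -34.263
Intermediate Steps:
j = -21/19 (j = ((-6 + 3) + 24)/(-19) = (-3 + 24)*(-1/19) = 21*(-1/19) = -21/19 ≈ -1.1053)
31*j = 31*(-21/19) = -651/19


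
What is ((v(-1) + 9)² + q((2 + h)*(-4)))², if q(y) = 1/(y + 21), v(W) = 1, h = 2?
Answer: 251001/25 ≈ 10040.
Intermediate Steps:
q(y) = 1/(21 + y)
((v(-1) + 9)² + q((2 + h)*(-4)))² = ((1 + 9)² + 1/(21 + (2 + 2)*(-4)))² = (10² + 1/(21 + 4*(-4)))² = (100 + 1/(21 - 16))² = (100 + 1/5)² = (100 + ⅕)² = (501/5)² = 251001/25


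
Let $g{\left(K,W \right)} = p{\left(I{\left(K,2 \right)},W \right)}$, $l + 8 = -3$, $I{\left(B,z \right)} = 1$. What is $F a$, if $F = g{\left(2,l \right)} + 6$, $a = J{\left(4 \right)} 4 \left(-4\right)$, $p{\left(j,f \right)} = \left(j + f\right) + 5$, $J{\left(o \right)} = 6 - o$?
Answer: $-32$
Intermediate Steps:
$p{\left(j,f \right)} = 5 + f + j$ ($p{\left(j,f \right)} = \left(f + j\right) + 5 = 5 + f + j$)
$l = -11$ ($l = -8 - 3 = -11$)
$g{\left(K,W \right)} = 6 + W$ ($g{\left(K,W \right)} = 5 + W + 1 = 6 + W$)
$a = -32$ ($a = \left(6 - 4\right) 4 \left(-4\right) = 2 \cdot 4 \left(-4\right) = 8 \left(-4\right) = -32$)
$F = 1$ ($F = \left(6 - 11\right) + 6 = -5 + 6 = 1$)
$F a = 1 \left(-32\right) = -32$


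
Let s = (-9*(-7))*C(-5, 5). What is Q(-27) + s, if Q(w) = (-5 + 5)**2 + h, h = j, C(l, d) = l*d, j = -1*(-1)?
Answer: -1574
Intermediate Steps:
j = 1
C(l, d) = d*l
h = 1
s = -1575 (s = (-9*(-7))*(5*(-5)) = 63*(-25) = -1575)
Q(w) = 1 (Q(w) = (-5 + 5)**2 + 1 = 0**2 + 1 = 0 + 1 = 1)
Q(-27) + s = 1 - 1575 = -1574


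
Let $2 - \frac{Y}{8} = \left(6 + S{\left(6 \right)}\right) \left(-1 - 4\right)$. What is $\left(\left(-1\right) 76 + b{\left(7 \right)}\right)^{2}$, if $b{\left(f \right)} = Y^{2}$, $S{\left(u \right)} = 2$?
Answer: $12728352400$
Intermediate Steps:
$Y = 336$ ($Y = 16 - 8 \left(6 + 2\right) \left(-1 - 4\right) = 16 - 8 \cdot 8 \left(-5\right) = 16 - -320 = 16 + 320 = 336$)
$b{\left(f \right)} = 112896$ ($b{\left(f \right)} = 336^{2} = 112896$)
$\left(\left(-1\right) 76 + b{\left(7 \right)}\right)^{2} = \left(\left(-1\right) 76 + 112896\right)^{2} = \left(-76 + 112896\right)^{2} = 112820^{2} = 12728352400$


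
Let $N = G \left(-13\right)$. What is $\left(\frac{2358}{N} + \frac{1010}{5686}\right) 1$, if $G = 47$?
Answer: $- \frac{6395239}{1737073} \approx -3.6816$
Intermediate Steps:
$N = -611$ ($N = 47 \left(-13\right) = -611$)
$\left(\frac{2358}{N} + \frac{1010}{5686}\right) 1 = \left(\frac{2358}{-611} + \frac{1010}{5686}\right) 1 = \left(2358 \left(- \frac{1}{611}\right) + 1010 \cdot \frac{1}{5686}\right) 1 = \left(- \frac{2358}{611} + \frac{505}{2843}\right) 1 = \left(- \frac{6395239}{1737073}\right) 1 = - \frac{6395239}{1737073}$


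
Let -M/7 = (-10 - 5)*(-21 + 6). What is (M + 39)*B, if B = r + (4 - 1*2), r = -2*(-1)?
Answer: -6144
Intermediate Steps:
r = 2
B = 4 (B = 2 + (4 - 1*2) = 2 + (4 - 2) = 2 + 2 = 4)
M = -1575 (M = -7*(-10 - 5)*(-21 + 6) = -(-105)*(-15) = -7*225 = -1575)
(M + 39)*B = (-1575 + 39)*4 = -1536*4 = -6144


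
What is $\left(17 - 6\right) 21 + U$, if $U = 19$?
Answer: $250$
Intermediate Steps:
$\left(17 - 6\right) 21 + U = \left(17 - 6\right) 21 + 19 = 11 \cdot 21 + 19 = 231 + 19 = 250$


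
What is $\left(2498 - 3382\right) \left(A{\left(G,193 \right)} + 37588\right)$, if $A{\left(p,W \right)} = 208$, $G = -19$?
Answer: $-33411664$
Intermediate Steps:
$\left(2498 - 3382\right) \left(A{\left(G,193 \right)} + 37588\right) = \left(2498 - 3382\right) \left(208 + 37588\right) = \left(-884\right) 37796 = -33411664$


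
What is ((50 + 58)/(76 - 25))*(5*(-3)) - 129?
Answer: -2733/17 ≈ -160.76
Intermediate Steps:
((50 + 58)/(76 - 25))*(5*(-3)) - 129 = (108/51)*(-15) - 129 = (108*(1/51))*(-15) - 129 = (36/17)*(-15) - 129 = -540/17 - 129 = -2733/17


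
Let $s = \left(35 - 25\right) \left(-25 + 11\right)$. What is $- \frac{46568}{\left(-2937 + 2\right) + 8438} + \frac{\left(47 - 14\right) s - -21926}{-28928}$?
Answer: $- \frac{721177011}{79595392} \approx -9.0605$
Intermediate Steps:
$s = -140$ ($s = 10 \left(-14\right) = -140$)
$- \frac{46568}{\left(-2937 + 2\right) + 8438} + \frac{\left(47 - 14\right) s - -21926}{-28928} = - \frac{46568}{\left(-2937 + 2\right) + 8438} + \frac{\left(47 - 14\right) \left(-140\right) - -21926}{-28928} = - \frac{46568}{-2935 + 8438} + \left(\left(47 - 14\right) \left(-140\right) + 21926\right) \left(- \frac{1}{28928}\right) = - \frac{46568}{5503} + \left(33 \left(-140\right) + 21926\right) \left(- \frac{1}{28928}\right) = \left(-46568\right) \frac{1}{5503} + \left(-4620 + 21926\right) \left(- \frac{1}{28928}\right) = - \frac{46568}{5503} + 17306 \left(- \frac{1}{28928}\right) = - \frac{46568}{5503} - \frac{8653}{14464} = - \frac{721177011}{79595392}$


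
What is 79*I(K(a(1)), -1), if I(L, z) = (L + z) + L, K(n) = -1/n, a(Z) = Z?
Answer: -237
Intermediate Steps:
I(L, z) = z + 2*L
79*I(K(a(1)), -1) = 79*(-1 + 2*(-1/1)) = 79*(-1 + 2*(-1*1)) = 79*(-1 + 2*(-1)) = 79*(-1 - 2) = 79*(-3) = -237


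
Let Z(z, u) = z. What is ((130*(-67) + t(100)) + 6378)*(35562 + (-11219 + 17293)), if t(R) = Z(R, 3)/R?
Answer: -97053516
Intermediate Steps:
t(R) = 1 (t(R) = R/R = 1)
((130*(-67) + t(100)) + 6378)*(35562 + (-11219 + 17293)) = ((130*(-67) + 1) + 6378)*(35562 + (-11219 + 17293)) = ((-8710 + 1) + 6378)*(35562 + 6074) = (-8709 + 6378)*41636 = -2331*41636 = -97053516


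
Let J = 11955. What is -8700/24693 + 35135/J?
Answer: 50905337/19680321 ≈ 2.5866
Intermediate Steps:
-8700/24693 + 35135/J = -8700/24693 + 35135/11955 = -8700*1/24693 + 35135*(1/11955) = -2900/8231 + 7027/2391 = 50905337/19680321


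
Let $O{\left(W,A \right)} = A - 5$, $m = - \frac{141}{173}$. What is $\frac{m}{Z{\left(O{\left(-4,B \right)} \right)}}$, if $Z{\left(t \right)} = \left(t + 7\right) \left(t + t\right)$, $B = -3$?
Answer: $- \frac{141}{2768} \approx -0.050939$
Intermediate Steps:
$m = - \frac{141}{173}$ ($m = \left(-141\right) \frac{1}{173} = - \frac{141}{173} \approx -0.81503$)
$O{\left(W,A \right)} = -5 + A$
$Z{\left(t \right)} = 2 t \left(7 + t\right)$ ($Z{\left(t \right)} = \left(7 + t\right) 2 t = 2 t \left(7 + t\right)$)
$\frac{m}{Z{\left(O{\left(-4,B \right)} \right)}} = - \frac{141}{173 \cdot 2 \left(-5 - 3\right) \left(7 - 8\right)} = - \frac{141}{173 \cdot 2 \left(-8\right) \left(7 - 8\right)} = - \frac{141}{173 \cdot 2 \left(-8\right) \left(-1\right)} = - \frac{141}{173 \cdot 16} = \left(- \frac{141}{173}\right) \frac{1}{16} = - \frac{141}{2768}$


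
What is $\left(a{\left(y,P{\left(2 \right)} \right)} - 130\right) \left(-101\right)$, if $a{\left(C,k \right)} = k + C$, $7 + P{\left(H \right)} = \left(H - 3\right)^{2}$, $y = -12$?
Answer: $14948$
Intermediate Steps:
$P{\left(H \right)} = -7 + \left(-3 + H\right)^{2}$ ($P{\left(H \right)} = -7 + \left(H - 3\right)^{2} = -7 + \left(-3 + H\right)^{2}$)
$a{\left(C,k \right)} = C + k$
$\left(a{\left(y,P{\left(2 \right)} \right)} - 130\right) \left(-101\right) = \left(\left(-12 - \left(7 - \left(-3 + 2\right)^{2}\right)\right) - 130\right) \left(-101\right) = \left(\left(-12 - \left(7 - \left(-1\right)^{2}\right)\right) - 130\right) \left(-101\right) = \left(\left(-12 + \left(-7 + 1\right)\right) - 130\right) \left(-101\right) = \left(\left(-12 - 6\right) - 130\right) \left(-101\right) = \left(-18 - 130\right) \left(-101\right) = \left(-148\right) \left(-101\right) = 14948$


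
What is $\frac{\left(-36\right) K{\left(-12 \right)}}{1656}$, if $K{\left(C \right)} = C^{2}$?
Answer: $- \frac{72}{23} \approx -3.1304$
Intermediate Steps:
$\frac{\left(-36\right) K{\left(-12 \right)}}{1656} = \frac{\left(-36\right) \left(-12\right)^{2}}{1656} = \left(-36\right) 144 \cdot \frac{1}{1656} = \left(-5184\right) \frac{1}{1656} = - \frac{72}{23}$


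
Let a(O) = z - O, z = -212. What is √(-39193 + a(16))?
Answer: I*√39421 ≈ 198.55*I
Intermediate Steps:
a(O) = -212 - O
√(-39193 + a(16)) = √(-39193 + (-212 - 1*16)) = √(-39193 + (-212 - 16)) = √(-39193 - 228) = √(-39421) = I*√39421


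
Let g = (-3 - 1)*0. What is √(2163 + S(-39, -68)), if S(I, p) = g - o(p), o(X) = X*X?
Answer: I*√2461 ≈ 49.608*I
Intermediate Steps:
o(X) = X²
g = 0 (g = -4*0 = 0)
S(I, p) = -p² (S(I, p) = 0 - p² = -p²)
√(2163 + S(-39, -68)) = √(2163 - 1*(-68)²) = √(2163 - 1*4624) = √(2163 - 4624) = √(-2461) = I*√2461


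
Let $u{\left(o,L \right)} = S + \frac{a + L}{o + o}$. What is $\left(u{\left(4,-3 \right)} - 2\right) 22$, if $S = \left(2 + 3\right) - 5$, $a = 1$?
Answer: $- \frac{99}{2} \approx -49.5$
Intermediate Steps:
$S = 0$ ($S = 5 - 5 = 0$)
$u{\left(o,L \right)} = \frac{1 + L}{2 o}$ ($u{\left(o,L \right)} = 0 + \frac{1 + L}{o + o} = 0 + \frac{1 + L}{2 o} = \frac{1 + L}{2 o}$)
$\left(u{\left(4,-3 \right)} - 2\right) 22 = \left(\frac{1 - 3}{2 \cdot 4} - 2\right) 22 = \left(\frac{1}{2} \cdot \frac{1}{4} \left(-2\right) - 2\right) 22 = \left(- \frac{1}{4} - 2\right) 22 = \left(- \frac{9}{4}\right) 22 = - \frac{99}{2}$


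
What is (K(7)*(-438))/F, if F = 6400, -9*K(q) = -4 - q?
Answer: -803/9600 ≈ -0.083646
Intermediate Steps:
K(q) = 4/9 + q/9 (K(q) = -(-4 - q)/9 = 4/9 + q/9)
(K(7)*(-438))/F = ((4/9 + (⅑)*7)*(-438))/6400 = ((4/9 + 7/9)*(-438))*(1/6400) = ((11/9)*(-438))*(1/6400) = -1606/3*1/6400 = -803/9600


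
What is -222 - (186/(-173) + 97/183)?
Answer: -7011041/31659 ≈ -221.45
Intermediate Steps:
-222 - (186/(-173) + 97/183) = -222 - (186*(-1/173) + 97*(1/183)) = -222 - (-186/173 + 97/183) = -222 - 1*(-17257/31659) = -222 + 17257/31659 = -7011041/31659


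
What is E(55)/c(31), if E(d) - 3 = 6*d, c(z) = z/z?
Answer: 333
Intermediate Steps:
c(z) = 1
E(d) = 3 + 6*d
E(55)/c(31) = (3 + 6*55)/1 = (3 + 330)*1 = 333*1 = 333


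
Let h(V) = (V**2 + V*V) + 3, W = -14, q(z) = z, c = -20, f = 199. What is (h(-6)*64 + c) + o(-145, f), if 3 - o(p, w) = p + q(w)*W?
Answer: 7714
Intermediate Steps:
h(V) = 3 + 2*V**2 (h(V) = (V**2 + V**2) + 3 = 2*V**2 + 3 = 3 + 2*V**2)
o(p, w) = 3 - p + 14*w (o(p, w) = 3 - (p + w*(-14)) = 3 - (p - 14*w) = 3 + (-p + 14*w) = 3 - p + 14*w)
(h(-6)*64 + c) + o(-145, f) = ((3 + 2*(-6)**2)*64 - 20) + (3 - 1*(-145) + 14*199) = ((3 + 2*36)*64 - 20) + (3 + 145 + 2786) = ((3 + 72)*64 - 20) + 2934 = (75*64 - 20) + 2934 = (4800 - 20) + 2934 = 4780 + 2934 = 7714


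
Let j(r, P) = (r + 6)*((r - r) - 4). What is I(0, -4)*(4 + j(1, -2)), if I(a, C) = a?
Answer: 0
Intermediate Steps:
j(r, P) = -24 - 4*r (j(r, P) = (6 + r)*(0 - 4) = (6 + r)*(-4) = -24 - 4*r)
I(0, -4)*(4 + j(1, -2)) = 0*(4 + (-24 - 4*1)) = 0*(4 + (-24 - 4)) = 0*(4 - 28) = 0*(-24) = 0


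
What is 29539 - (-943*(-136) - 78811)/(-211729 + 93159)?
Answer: 3502488667/118570 ≈ 29539.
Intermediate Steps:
29539 - (-943*(-136) - 78811)/(-211729 + 93159) = 29539 - (128248 - 78811)/(-118570) = 29539 - 49437*(-1)/118570 = 29539 - 1*(-49437/118570) = 29539 + 49437/118570 = 3502488667/118570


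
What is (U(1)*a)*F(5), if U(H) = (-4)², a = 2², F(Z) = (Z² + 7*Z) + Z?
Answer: 4160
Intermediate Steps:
F(Z) = Z² + 8*Z
a = 4
U(H) = 16
(U(1)*a)*F(5) = (16*4)*(5*(8 + 5)) = 64*(5*13) = 64*65 = 4160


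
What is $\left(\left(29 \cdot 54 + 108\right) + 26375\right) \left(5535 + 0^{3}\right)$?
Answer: $155251215$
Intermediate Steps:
$\left(\left(29 \cdot 54 + 108\right) + 26375\right) \left(5535 + 0^{3}\right) = \left(\left(1566 + 108\right) + 26375\right) \left(5535 + 0\right) = \left(1674 + 26375\right) 5535 = 28049 \cdot 5535 = 155251215$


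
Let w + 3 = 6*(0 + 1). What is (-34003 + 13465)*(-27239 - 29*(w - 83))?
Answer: 511786422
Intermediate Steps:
w = 3 (w = -3 + 6*(0 + 1) = -3 + 6*1 = -3 + 6 = 3)
(-34003 + 13465)*(-27239 - 29*(w - 83)) = (-34003 + 13465)*(-27239 - 29*(3 - 83)) = -20538*(-27239 - 29*(-80)) = -20538*(-27239 + 2320) = -20538*(-24919) = 511786422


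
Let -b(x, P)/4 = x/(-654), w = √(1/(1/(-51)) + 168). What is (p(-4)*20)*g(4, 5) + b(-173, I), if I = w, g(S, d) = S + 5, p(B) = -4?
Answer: -235786/327 ≈ -721.06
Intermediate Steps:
w = 3*√13 (w = √(1/(-1/51) + 168) = √(-51 + 168) = √117 = 3*√13 ≈ 10.817)
g(S, d) = 5 + S
I = 3*√13 ≈ 10.817
b(x, P) = 2*x/327 (b(x, P) = -4*x/(-654) = -4*x*(-1)/654 = -(-2)*x/327 = 2*x/327)
(p(-4)*20)*g(4, 5) + b(-173, I) = (-4*20)*(5 + 4) + (2/327)*(-173) = -80*9 - 346/327 = -720 - 346/327 = -235786/327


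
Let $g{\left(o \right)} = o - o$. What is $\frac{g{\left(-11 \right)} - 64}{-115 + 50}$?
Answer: $\frac{64}{65} \approx 0.98462$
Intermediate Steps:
$g{\left(o \right)} = 0$
$\frac{g{\left(-11 \right)} - 64}{-115 + 50} = \frac{0 - 64}{-115 + 50} = - \frac{64}{-65} = \left(-64\right) \left(- \frac{1}{65}\right) = \frac{64}{65}$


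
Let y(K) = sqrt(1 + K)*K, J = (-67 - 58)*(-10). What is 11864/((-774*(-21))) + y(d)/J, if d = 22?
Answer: 5932/8127 + 11*sqrt(23)/625 ≈ 0.81432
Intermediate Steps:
J = 1250 (J = -125*(-10) = 1250)
y(K) = K*sqrt(1 + K)
11864/((-774*(-21))) + y(d)/J = 11864/((-774*(-21))) + (22*sqrt(1 + 22))/1250 = 11864/16254 + (22*sqrt(23))*(1/1250) = 11864*(1/16254) + 11*sqrt(23)/625 = 5932/8127 + 11*sqrt(23)/625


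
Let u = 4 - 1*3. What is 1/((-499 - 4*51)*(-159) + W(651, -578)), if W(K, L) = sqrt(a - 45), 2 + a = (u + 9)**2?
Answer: 2109/235737692 - sqrt(53)/12494097676 ≈ 8.9458e-6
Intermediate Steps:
u = 1 (u = 4 - 3 = 1)
a = 98 (a = -2 + (1 + 9)**2 = -2 + 10**2 = -2 + 100 = 98)
W(K, L) = sqrt(53) (W(K, L) = sqrt(98 - 45) = sqrt(53))
1/((-499 - 4*51)*(-159) + W(651, -578)) = 1/((-499 - 4*51)*(-159) + sqrt(53)) = 1/((-499 - 204)*(-159) + sqrt(53)) = 1/(-703*(-159) + sqrt(53)) = 1/(111777 + sqrt(53))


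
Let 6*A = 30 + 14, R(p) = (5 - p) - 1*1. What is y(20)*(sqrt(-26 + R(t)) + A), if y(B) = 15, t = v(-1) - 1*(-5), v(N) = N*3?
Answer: 110 + 30*I*sqrt(6) ≈ 110.0 + 73.485*I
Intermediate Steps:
v(N) = 3*N
t = 2 (t = 3*(-1) - 1*(-5) = -3 + 5 = 2)
R(p) = 4 - p (R(p) = (5 - p) - 1 = 4 - p)
A = 22/3 (A = (30 + 14)/6 = (1/6)*44 = 22/3 ≈ 7.3333)
y(20)*(sqrt(-26 + R(t)) + A) = 15*(sqrt(-26 + (4 - 1*2)) + 22/3) = 15*(sqrt(-26 + (4 - 2)) + 22/3) = 15*(sqrt(-26 + 2) + 22/3) = 15*(sqrt(-24) + 22/3) = 15*(2*I*sqrt(6) + 22/3) = 15*(22/3 + 2*I*sqrt(6)) = 110 + 30*I*sqrt(6)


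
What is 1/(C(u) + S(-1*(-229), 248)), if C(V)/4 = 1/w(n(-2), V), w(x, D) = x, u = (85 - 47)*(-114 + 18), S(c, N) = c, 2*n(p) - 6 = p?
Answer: 1/231 ≈ 0.0043290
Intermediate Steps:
n(p) = 3 + p/2
u = -3648 (u = 38*(-96) = -3648)
C(V) = 2 (C(V) = 4/(3 + (½)*(-2)) = 4/(3 - 1) = 4/2 = 4*(½) = 2)
1/(C(u) + S(-1*(-229), 248)) = 1/(2 - 1*(-229)) = 1/(2 + 229) = 1/231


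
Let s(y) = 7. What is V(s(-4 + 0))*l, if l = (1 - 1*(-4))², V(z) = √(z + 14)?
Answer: 25*√21 ≈ 114.56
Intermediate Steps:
V(z) = √(14 + z)
l = 25 (l = (1 + 4)² = 5² = 25)
V(s(-4 + 0))*l = √(14 + 7)*25 = √21*25 = 25*√21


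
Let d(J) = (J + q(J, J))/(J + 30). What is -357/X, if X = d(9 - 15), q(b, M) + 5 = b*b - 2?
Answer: -8568/23 ≈ -372.52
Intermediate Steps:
q(b, M) = -7 + b² (q(b, M) = -5 + (b*b - 2) = -5 + (b² - 2) = -5 + (-2 + b²) = -7 + b²)
d(J) = (-7 + J + J²)/(30 + J) (d(J) = (J + (-7 + J²))/(J + 30) = (-7 + J + J²)/(30 + J))
X = 23/24 (X = (-7 + (9 - 15) + (9 - 15)²)/(30 + (9 - 15)) = (-7 - 6 + (-6)²)/(30 - 6) = (-7 - 6 + 36)/24 = (1/24)*23 = 23/24 ≈ 0.95833)
-357/X = -357/23/24 = -357*24/23 = -8568/23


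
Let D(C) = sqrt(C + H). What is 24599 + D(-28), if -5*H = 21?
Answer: 24599 + I*sqrt(805)/5 ≈ 24599.0 + 5.6745*I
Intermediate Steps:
H = -21/5 (H = -1/5*21 = -21/5 ≈ -4.2000)
D(C) = sqrt(-21/5 + C) (D(C) = sqrt(C - 21/5) = sqrt(-21/5 + C))
24599 + D(-28) = 24599 + sqrt(-105 + 25*(-28))/5 = 24599 + sqrt(-105 - 700)/5 = 24599 + sqrt(-805)/5 = 24599 + (I*sqrt(805))/5 = 24599 + I*sqrt(805)/5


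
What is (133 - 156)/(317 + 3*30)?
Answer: -23/407 ≈ -0.056511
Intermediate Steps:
(133 - 156)/(317 + 3*30) = -23/(317 + 90) = -23/407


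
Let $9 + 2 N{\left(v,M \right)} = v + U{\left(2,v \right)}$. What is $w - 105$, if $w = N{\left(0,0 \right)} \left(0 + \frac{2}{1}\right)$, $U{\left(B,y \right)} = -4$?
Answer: $-118$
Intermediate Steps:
$N{\left(v,M \right)} = - \frac{13}{2} + \frac{v}{2}$ ($N{\left(v,M \right)} = - \frac{9}{2} + \frac{v - 4}{2} = - \frac{9}{2} + \frac{-4 + v}{2} = - \frac{9}{2} + \left(-2 + \frac{v}{2}\right) = - \frac{13}{2} + \frac{v}{2}$)
$w = -13$ ($w = \left(- \frac{13}{2} + \frac{1}{2} \cdot 0\right) \left(0 + \frac{2}{1}\right) = \left(- \frac{13}{2} + 0\right) \left(0 + 2 \cdot 1\right) = - \frac{13 \left(0 + 2\right)}{2} = \left(- \frac{13}{2}\right) 2 = -13$)
$w - 105 = -13 - 105 = -118$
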